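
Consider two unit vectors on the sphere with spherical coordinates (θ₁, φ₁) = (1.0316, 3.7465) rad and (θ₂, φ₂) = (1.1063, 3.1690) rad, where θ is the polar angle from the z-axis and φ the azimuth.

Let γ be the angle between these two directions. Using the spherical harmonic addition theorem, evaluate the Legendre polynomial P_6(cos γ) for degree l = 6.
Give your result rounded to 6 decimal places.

-0.355814

Addition theorem: P_6(cos γ) = (4π/13) Σ_m Y*_{lm}(Ω₁) Y_{lm}(Ω₂), m = −6…6:
  m=-6: Y*=(-0.170390, -0.090414)  Y=(0.243381, -0.040387)  product (-0.045121, -0.015124)
  m=-5: Y*=(0.397073, -0.046693)  Y=(-0.424206, 0.058498)  product (-0.165709, 0.043036)
  m=-4: Y*=(-0.275857, 0.242905)  Y=(0.273594, -0.030115)  product (-0.068158, 0.074765)
  m=-3: Y*=(-0.005109, 0.020529)  Y=(0.164709, -0.013573)  product (-0.000563, 0.003451)
  m=-2: Y*=(-0.122979, -0.325752)  Y=(-0.333572, 0.018303)  product (0.046985, 0.106411)
  m=-1: Y*=(0.091875, 0.063519)  Y=(-0.050900, 0.001395)  product (-0.004765, -0.003105)
  m=+0: Y*=(0.319177, -0.000000)  Y=(0.333896, 0.000000)  product (0.106572, 0.000000)
  m=+1: Y*=(-0.091875, 0.063519)  Y=(0.050900, 0.001395)  product (-0.004765, 0.003105)
  m=+2: Y*=(-0.122979, 0.325752)  Y=(-0.333572, -0.018303)  product (0.046985, -0.106411)
  m=+3: Y*=(0.005109, 0.020529)  Y=(-0.164709, -0.013573)  product (-0.000563, -0.003451)
  m=+4: Y*=(-0.275857, -0.242905)  Y=(0.273594, 0.030115)  product (-0.068158, -0.074765)
  m=+5: Y*=(-0.397073, -0.046693)  Y=(0.424206, 0.058498)  product (-0.165709, -0.043036)
  m=+6: Y*=(-0.170390, 0.090414)  Y=(0.243381, 0.040387)  product (-0.045121, 0.015124)
Σ over m = (-0.368092, -0.000000); ×(4π/13) → (-0.355814, -0.000000). Real part: -0.355814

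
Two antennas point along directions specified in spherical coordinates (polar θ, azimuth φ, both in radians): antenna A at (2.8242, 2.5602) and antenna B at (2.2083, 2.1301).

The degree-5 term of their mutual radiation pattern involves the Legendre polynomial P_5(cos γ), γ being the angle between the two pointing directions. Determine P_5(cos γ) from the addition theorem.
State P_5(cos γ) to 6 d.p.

-0.406618

Addition theorem: P_5(cos γ) = (4π/11) Σ_m Y*_{lm}(Ω₁) Y_{lm}(Ω₂), m = −5…5:
  term(m=-5) = (-0.000117, 0.000179)   from Y*(Ω₁)=(0.001337, 0.000319), Y(Ω₂)=(-0.052609, 0.146356)
  term(m=-4) = (-0.000718, 0.004765)   from Y*(Ω₁)=(0.009063, 0.009636), Y(Ω₂)=(0.225183, 0.286331)
  term(m=-3) = (0.008146, 0.028276)   from Y*(Ω₁)=(0.012923, 0.073786), Y(Ω₂)=(0.390575, -0.041997)
  term(m=-2) = (0.007142, 0.008299)   from Y*(Ω₁)=(-0.106270, 0.245843), Y(Ω₂)=(0.017861, -0.036770)
  term(m=-1) = (-0.169428, -0.077724)   from Y*(Ω₁)=(-0.457098, 0.300387), Y(Ω₂)=(0.180827, 0.288870)
  term(m=+0) = (-0.045983, -0.000000)   from Y*(Ω₁)=(-0.349243, -0.000000), Y(Ω₂)=(0.131664, 0.000000)
  term(m=+1) = (-0.169428, 0.077724)   from Y*(Ω₁)=(0.457098, 0.300387), Y(Ω₂)=(-0.180827, 0.288870)
  term(m=+2) = (0.007142, -0.008299)   from Y*(Ω₁)=(-0.106270, -0.245843), Y(Ω₂)=(0.017861, 0.036770)
  term(m=+3) = (0.008146, -0.028276)   from Y*(Ω₁)=(-0.012923, 0.073786), Y(Ω₂)=(-0.390575, -0.041997)
  term(m=+4) = (-0.000718, -0.004765)   from Y*(Ω₁)=(0.009063, -0.009636), Y(Ω₂)=(0.225183, -0.286331)
  term(m=+5) = (-0.000117, -0.000179)   from Y*(Ω₁)=(-0.001337, 0.000319), Y(Ω₂)=(0.052609, 0.146356)
Total Σ_m = (-0.355934, 0.000000). Multiply by 1.142397: (-0.406618, 0.000000). P_5(cos γ) = -0.406618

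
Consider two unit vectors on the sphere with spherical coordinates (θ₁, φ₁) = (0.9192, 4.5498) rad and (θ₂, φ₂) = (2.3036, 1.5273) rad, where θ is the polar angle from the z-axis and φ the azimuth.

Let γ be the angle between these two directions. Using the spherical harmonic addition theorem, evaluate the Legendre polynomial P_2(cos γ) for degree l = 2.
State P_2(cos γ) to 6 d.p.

Term-by-term m-sum for l=2 (normalisation 4π/5 = 2.513274):
  [-2]  conj(Y_{2,-2})(Ω₁) = -0.23141 + 0.07802j ; Y_{2,-2}(Ω₂) = -0.21261 - 0.01854j ; Δ = 0.05065 - 0.01230j
  [-1]  conj(Y_{2,-1})(Ω₁) = -0.06030 - 0.36761j ; Y_{2,-1}(Ω₂) = -0.01670 + 0.38378j ; Δ = 0.14209 - 0.01700j
  [+0]  conj(Y_{2,0})(Ω₁) = 0.03260 + 0.00000j ; Y_{2,0}(Ω₂) = 0.10802 + 0.00000j ; Δ = 0.00352 + 0.00000j
  [+1]  conj(Y_{2,1})(Ω₁) = 0.06030 - 0.36761j ; Y_{2,1}(Ω₂) = 0.01670 + 0.38378j ; Δ = 0.14209 + 0.01700j
  [+2]  conj(Y_{2,2})(Ω₁) = -0.23141 - 0.07802j ; Y_{2,2}(Ω₂) = -0.21261 + 0.01854j ; Δ = 0.05065 + 0.01230j
Σ over m = 0.38899 + 0.00000j; ×(4π/5) → 0.97764 + 0.00000j. Real part: 0.977639

0.977639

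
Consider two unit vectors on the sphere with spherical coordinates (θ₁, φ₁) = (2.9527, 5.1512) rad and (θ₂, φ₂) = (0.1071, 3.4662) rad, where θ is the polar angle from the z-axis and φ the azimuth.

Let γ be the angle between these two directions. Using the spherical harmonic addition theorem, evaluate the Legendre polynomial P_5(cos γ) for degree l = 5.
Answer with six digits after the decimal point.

-0.705867

Addition theorem: P_5(cos γ) = (4π/11) Σ_m Y*_{lm}(Ω₁) Y_{lm}(Ω₂), m = −5…5:
  [-5]  conj(Y_{5,-5})(Ω₁) = (0.000088, 0.000063) ; Y_{5,-5}(Ω₂) = (0.000000, 0.000006) ; Δ = (-0.000000, 0.000000)
  [-4]  conj(Y_{5,-4})(Ω₁) = (0.000329, -0.001762) ; Y_{5,-4}(Ω₂) = (0.000051, -0.000184) ; Δ = (-0.000000, -0.000000)
  [-3]  conj(Y_{5,-3})(Ω₁) = (-0.017030, 0.004428) ; Y_{5,-3}(Ω₂) = (-0.001876, 0.002760) ; Δ = (0.000020, -0.000055)
  [-2]  conj(Y_{5,-2})(Ω₁) = (0.071039, 0.085518) ; Y_{5,-2}(Ω₂) = (0.030149, -0.022882) ; Δ = (0.004099, 0.000953)
  [-1]  conj(Y_{5,-1})(Ω₁) = (0.179852, -0.383210) ; Y_{5,-1}(Ω₂) = (-0.249296, 0.083891) ; Δ = (-0.012689, 0.110621)
  [+0]  conj(Y_{5,0})(Ω₁) = (-0.701152, -0.000000) ; Y_{5,0}(Ω₂) = (0.856792, 0.000000) ; Δ = (-0.600741, -0.000000)
  [+1]  conj(Y_{5,1})(Ω₁) = (-0.179852, -0.383210) ; Y_{5,1}(Ω₂) = (0.249296, 0.083891) ; Δ = (-0.012689, -0.110621)
  [+2]  conj(Y_{5,2})(Ω₁) = (0.071039, -0.085518) ; Y_{5,2}(Ω₂) = (0.030149, 0.022882) ; Δ = (0.004099, -0.000953)
  [+3]  conj(Y_{5,3})(Ω₁) = (0.017030, 0.004428) ; Y_{5,3}(Ω₂) = (0.001876, 0.002760) ; Δ = (0.000020, 0.000055)
  [+4]  conj(Y_{5,4})(Ω₁) = (0.000329, 0.001762) ; Y_{5,4}(Ω₂) = (0.000051, 0.000184) ; Δ = (-0.000000, 0.000000)
  [+5]  conj(Y_{5,5})(Ω₁) = (-0.000088, 0.000063) ; Y_{5,5}(Ω₂) = (-0.000000, 0.000006) ; Δ = (-0.000000, -0.000000)
Total Σ_m = (-0.617882, 0.000000). Multiply by 1.142397: (-0.705867, 0.000000). P_5(cos γ) = -0.705867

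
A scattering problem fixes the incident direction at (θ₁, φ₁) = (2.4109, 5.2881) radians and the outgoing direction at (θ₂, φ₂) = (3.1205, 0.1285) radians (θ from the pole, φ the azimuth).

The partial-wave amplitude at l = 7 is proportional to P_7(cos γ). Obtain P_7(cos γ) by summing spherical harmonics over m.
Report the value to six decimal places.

-0.036773

Term-by-term m-sum for l=7 (normalisation 4π/15 = 0.837758):
  m=-7: Y*=+0.022884-0.018597i  Y=+0.000000-0.000000i  product -0.000000-0.000000i
  m=-6: Y*=-0.117148-0.037871i  Y=-0.000000+0.000000i  product +0.000000-0.000000i
  m=-5: Y*=+0.078440+0.291299i  Y=+0.000000-0.000000i  product +0.000000+0.000000i
  m=-4: Y*=+0.305068-0.339488i  Y=-0.000001+0.000001i  product -0.000000+0.000001i
  m=-3: Y*=-0.337203-0.053151i  Y=+0.000077-0.000031i  product -0.000028+0.000006i
  m=-2: Y*=-0.042730-0.095846i  Y=-0.003225+0.000848i  product +0.000219+0.000273i
  m=-1: Y*=-0.213537+0.328996i  Y=+0.085252-0.011016i  product -0.014580+0.030400i
  m=+0: Y*=+0.013922-0.000000i  Y=-1.085754+0.000000i  product -0.015116+0.000000i
  m=+1: Y*=+0.213537+0.328996i  Y=-0.085252-0.011016i  product -0.014580-0.030400i
  m=+2: Y*=-0.042730+0.095846i  Y=-0.003225-0.000848i  product +0.000219-0.000273i
  m=+3: Y*=+0.337203-0.053151i  Y=-0.000077-0.000031i  product -0.000028-0.000006i
  m=+4: Y*=+0.305068+0.339488i  Y=-0.000001-0.000001i  product -0.000000-0.000001i
  m=+5: Y*=-0.078440+0.291299i  Y=-0.000000-0.000000i  product +0.000000-0.000000i
  m=+6: Y*=-0.117148+0.037871i  Y=-0.000000-0.000000i  product +0.000000+0.000000i
  m=+7: Y*=-0.022884-0.018597i  Y=-0.000000-0.000000i  product -0.000000+0.000000i
Accumulated sum -0.043894+0.000000i; after 4π/(2l+1) scaling, -0.036773+0.000000i ⇒ P_7 = -0.036773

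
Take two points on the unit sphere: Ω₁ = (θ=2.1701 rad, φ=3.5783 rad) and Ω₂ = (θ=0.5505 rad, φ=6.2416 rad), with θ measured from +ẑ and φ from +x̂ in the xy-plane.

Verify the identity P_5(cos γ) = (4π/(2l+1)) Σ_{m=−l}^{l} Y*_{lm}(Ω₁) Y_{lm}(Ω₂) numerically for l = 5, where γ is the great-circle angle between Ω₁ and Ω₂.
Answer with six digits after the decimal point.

0.231045

Expand P_5 via completeness: Σ_{m} conj(Y_{5,m}) at Ω₁ times Y_{5,m} at Ω₂ —
  term(m=-5) = (0.002370, -0.002208)   from Y*(Ω₁)=(0.102466, -0.145754), Y(Ω₂)=(0.017790, 0.003753)
  term(m=-4) = (0.012103, -0.033959)   from Y*(Ω₁)=(0.067402, -0.378929), Y(Ω₂)=(0.092377, 0.015509)
  term(m=-3) = (-0.013486, -0.098609)   from Y*(Ω₁)=(-0.093546, -0.350698), Y(Ω₂)=(0.272077, 0.034120)
  term(m=-2) = (0.007962, 0.011291)   from Y*(Ω₁)=(0.019039, 0.022724), Y(Ω₂)=(0.464416, 0.038715)
  term(m=-1) = (0.099838, 0.051760)   from Y*(Ω₁)=(0.318370, 0.148604), Y(Ω₂)=(0.319800, 0.013307)
  term(m=+0) = (-0.015328, 0.000000)   from Y*(Ω₁)=(0.058998, -0.000000), Y(Ω₂)=(-0.259810, 0.000000)
  term(m=+1) = (0.099838, -0.051760)   from Y*(Ω₁)=(-0.318370, 0.148604), Y(Ω₂)=(-0.319800, 0.013307)
  term(m=+2) = (0.007962, -0.011291)   from Y*(Ω₁)=(0.019039, -0.022724), Y(Ω₂)=(0.464416, -0.038715)
  term(m=+3) = (-0.013486, 0.098609)   from Y*(Ω₁)=(0.093546, -0.350698), Y(Ω₂)=(-0.272077, 0.034120)
  term(m=+4) = (0.012103, 0.033959)   from Y*(Ω₁)=(0.067402, 0.378929), Y(Ω₂)=(0.092377, -0.015509)
  term(m=+5) = (0.002370, 0.002208)   from Y*(Ω₁)=(-0.102466, -0.145754), Y(Ω₂)=(-0.017790, 0.003753)
Total Σ_m = (0.202246, -0.000000). Multiply by 1.142397: (0.231045, -0.000000). P_5(cos γ) = 0.231045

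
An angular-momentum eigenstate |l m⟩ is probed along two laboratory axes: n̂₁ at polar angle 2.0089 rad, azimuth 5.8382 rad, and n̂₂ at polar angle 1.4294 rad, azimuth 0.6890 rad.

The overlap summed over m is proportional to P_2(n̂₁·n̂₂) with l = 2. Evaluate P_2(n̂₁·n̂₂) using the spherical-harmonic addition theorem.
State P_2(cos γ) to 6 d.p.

-0.346888

Expand P_2 via completeness: Σ_{m} conj(Y_{2,m}) at Ω₁ times Y_{2,m} at Ω₂ —
  term(m=-2) = (-0.076999, -0.091942)   from Y*(Ω₁)=(0.199379, -0.246138), Y(Ω₂)=(0.072542, -0.371588)
  term(m=-1) = (-0.013533, 0.028985)   from Y*(Ω₁)=(-0.267880, 0.127748), Y(Ω₂)=(0.083198, -0.068526)
  term(m=+0) = (0.043041, 0.000000)   from Y*(Ω₁)=(-0.145113, -0.000000), Y(Ω₂)=(-0.296601, 0.000000)
  term(m=+1) = (-0.013533, -0.028985)   from Y*(Ω₁)=(0.267880, 0.127748), Y(Ω₂)=(-0.083198, -0.068526)
  term(m=+2) = (-0.076999, 0.091942)   from Y*(Ω₁)=(0.199379, 0.246138), Y(Ω₂)=(0.072542, 0.371588)
Σ over m = (-0.138022, 0.000000); ×(4π/5) → (-0.346888, 0.000000). Real part: -0.346888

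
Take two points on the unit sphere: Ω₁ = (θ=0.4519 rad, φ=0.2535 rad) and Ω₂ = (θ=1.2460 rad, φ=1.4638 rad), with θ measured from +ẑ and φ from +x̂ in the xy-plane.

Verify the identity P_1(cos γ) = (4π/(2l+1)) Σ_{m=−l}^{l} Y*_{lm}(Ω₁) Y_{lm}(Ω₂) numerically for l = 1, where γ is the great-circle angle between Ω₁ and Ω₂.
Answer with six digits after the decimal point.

Summing Y*_{l m}(θ₁,φ₁)·Y_{l m}(θ₂,φ₂) over m ∈ [−1, 1]; prefactor 4π/(2·1+1) = 4.188790:
  m=-1: (0.146047, 0.037837) × (0.034967, -0.325558) = (0.017425, -0.046224)  (running Σ = (0.017425, -0.046224))
  m=0: (0.439556, -0.000000) × (0.155921, 0.000000) = (0.068536, 0.000000)  (running Σ = (0.085961, -0.046224))
  m=1: (-0.146047, 0.037837) × (-0.034967, -0.325558) = (0.017425, 0.046224)  (running Σ = (0.103386, 0.000000))
Σ over m = (0.103386, 0.000000); ×(4π/3) → (0.433062, 0.000000). Real part: 0.433062

0.433062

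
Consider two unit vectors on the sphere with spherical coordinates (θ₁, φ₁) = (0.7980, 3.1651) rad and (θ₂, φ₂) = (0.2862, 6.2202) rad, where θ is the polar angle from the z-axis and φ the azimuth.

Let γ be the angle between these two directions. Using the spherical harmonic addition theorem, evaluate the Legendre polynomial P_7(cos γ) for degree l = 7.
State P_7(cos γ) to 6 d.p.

Summing Y*_{l m}(θ₁,φ₁)·Y_{l m}(θ₂,φ₂) over m ∈ [−7, 7]; prefactor 4π/(2·7+1) = 0.837758:
  m=-7: (-0.047569, -0.007899) × (0.000065, 0.000030) = (-0.000003, -0.000002)  (running Σ = (-0.000003, -0.000002))
  m=-6: (0.174186, 0.024732) × (0.000845, 0.000335) = (0.000139, 0.000079)  (running Σ = (0.000136, 0.000077))
  m=-5: (-0.365809, -0.043195) × (0.006859, 0.002234) = (-0.002413, -0.001114)  (running Σ = (-0.002277, -0.001036))
  m=-4: (0.447137, 0.042168) × (0.038819, 0.009992) = (0.016936, 0.006105)  (running Σ = (0.014659, 0.005069))
  m=-3: (-0.194508, -0.013740) × (0.154944, 0.029631) = (-0.029731, -0.007892)  (running Σ = (-0.015071, -0.002824))
  m=-2: (-0.259687, -0.012218) × (0.413955, 0.052424) = (-0.106858, -0.018672)  (running Σ = (-0.121930, -0.021495))
  m=-1: (0.325532, 0.007654) × (0.618787, 0.039026) = (0.201136, 0.017440)  (running Σ = (0.079206, -0.004055))
  m=0: (0.170430, -0.000000) × (0.153350, 0.000000) = (0.026135, 0.000000)  (running Σ = (0.105342, -0.004055))
  m=1: (-0.325532, 0.007654) × (-0.618787, 0.039026) = (0.201136, -0.017440)  (running Σ = (0.306478, -0.021495))
  m=2: (-0.259687, 0.012218) × (0.413955, -0.052424) = (-0.106858, 0.018672)  (running Σ = (0.199619, -0.002824))
  m=3: (0.194508, -0.013740) × (-0.154944, 0.029631) = (-0.029731, 0.007892)  (running Σ = (0.169888, 0.005069))
  m=4: (0.447137, -0.042168) × (0.038819, -0.009992) = (0.016936, -0.006105)  (running Σ = (0.186824, -0.001036))
  m=5: (0.365809, -0.043195) × (-0.006859, 0.002234) = (-0.002413, 0.001114)  (running Σ = (0.184412, 0.000077))
  m=6: (0.174186, -0.024732) × (0.000845, -0.000335) = (0.000139, -0.000079)  (running Σ = (0.184551, -0.000002))
  m=7: (0.047569, -0.007899) × (-0.000065, 0.000030) = (-0.000003, 0.000002)  (running Σ = (0.184548, -0.000000))
Accumulated sum (0.184548, -0.000000); after 4π/(2l+1) scaling, (0.154606, -0.000000) ⇒ P_7 = 0.154606

0.154606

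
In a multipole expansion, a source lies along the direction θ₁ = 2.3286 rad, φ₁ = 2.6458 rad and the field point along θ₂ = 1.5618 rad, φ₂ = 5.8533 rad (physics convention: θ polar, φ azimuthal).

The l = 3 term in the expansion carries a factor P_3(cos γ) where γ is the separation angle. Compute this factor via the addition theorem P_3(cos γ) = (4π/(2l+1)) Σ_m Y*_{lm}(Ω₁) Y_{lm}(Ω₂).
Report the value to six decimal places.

0.120145

Term-by-term m-sum for l=3 (normalisation 4π/7 = 1.795196):
  m=-3: Y*=-0.013322+0.159327i  Y=+0.115745+0.400795i  product -0.065399+0.013102i
  m=-2: Y*=-0.202849+0.310147i  Y=+0.006000+0.006966i  product -0.003377+0.000448i
  m=-1: Y*=-0.281241+0.152110i  Y=-0.293644-0.134631i  product +0.103063-0.006802i
  m=+0: Y*=+0.163618-0.000000i  Y=-0.010070+0.000000i  product -0.001648+0.000000i
  m=+1: Y*=+0.281241+0.152110i  Y=+0.293644-0.134631i  product +0.103063+0.006802i
  m=+2: Y*=-0.202849-0.310147i  Y=+0.006000-0.006966i  product -0.003377-0.000448i
  m=+3: Y*=+0.013322+0.159327i  Y=-0.115745+0.400795i  product -0.065399-0.013102i
Σ over m = +0.066926+0.000000i; ×(4π/7) → +0.120145+0.000000i. Real part: 0.120145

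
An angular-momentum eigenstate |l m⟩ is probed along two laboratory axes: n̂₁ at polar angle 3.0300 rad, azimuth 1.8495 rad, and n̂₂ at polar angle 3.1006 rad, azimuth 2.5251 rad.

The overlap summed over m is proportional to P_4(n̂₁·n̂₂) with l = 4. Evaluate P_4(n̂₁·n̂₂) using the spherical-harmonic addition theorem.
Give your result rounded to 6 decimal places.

Addition theorem: P_4(cos γ) = (4π/9) Σ_m Y*_{lm}(Ω₁) Y_{lm}(Ω₂), m = −4…4:
  m=-4: (0.000030, 0.000061) × (-0.000001, 0.000001) = (-0.000000, -0.000000)  (running Σ = (-0.000000, -0.000000))
  m=-3: (-0.001275, 0.001152) × (-0.000024, 0.000083) = (-0.000000, -0.000000)  (running Σ = (-0.000000, -0.000000))
  m=-2: (-0.020818, -0.012977) × (0.001115, 0.003174) = (0.000018, -0.000081)  (running Σ = (0.000018, -0.000081))
  m=-1: (0.056364, -0.196973) × (0.063036, 0.044669) = (0.012351, -0.009899)  (running Σ = (0.012369, -0.009979))
  m=0: (0.794379, -0.000000) × (0.839188, 0.000000) = (0.666633, 0.000000)  (running Σ = (0.679003, -0.009979))
  m=1: (-0.056364, -0.196973) × (-0.063036, 0.044669) = (0.012351, 0.009899)  (running Σ = (0.691354, -0.000081))
  m=2: (-0.020818, 0.012977) × (0.001115, -0.003174) = (0.000018, 0.000081)  (running Σ = (0.691372, -0.000000))
  m=3: (0.001275, 0.001152) × (0.000024, 0.000083) = (-0.000000, 0.000000)  (running Σ = (0.691372, -0.000000))
  m=4: (0.000030, -0.000061) × (-0.000001, -0.000001) = (-0.000000, 0.000000)  (running Σ = (0.691372, 0.000000))
Σ over m = (0.691372, 0.000000); ×(4π/9) → (0.965337, 0.000000). Real part: 0.965337

0.965337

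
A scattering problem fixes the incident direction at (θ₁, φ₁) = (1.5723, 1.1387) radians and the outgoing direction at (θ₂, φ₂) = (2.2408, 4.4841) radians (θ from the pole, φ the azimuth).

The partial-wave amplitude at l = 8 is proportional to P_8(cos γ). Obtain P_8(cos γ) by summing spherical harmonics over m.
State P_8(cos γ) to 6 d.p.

0.136146

Expand P_8 via completeness: Σ_{m} conj(Y_{8,m}) at Ω₁ times Y_{8,m} at Ω₂ —
  [-8]  conj(Y_{8,-8})(Ω₁) = -0.490035+0.159774i ; Y_{8,-8}(Ω₂) = -0.018560+0.071050i ; Δ = -0.002257-0.037782i
  [-7]  conj(Y_{8,-7})(Ω₁) = +0.000362-0.003079i ; Y_{8,-7}(Ω₂) = -0.232629-0.006335i ; Δ = -0.000104+0.000714i
  [-6]  conj(Y_{8,-6})(Ω₁) = -0.321085-0.196424i ; Y_{8,-6}(Ω₂) = -0.083405-0.409217i ; Δ = -0.053600+0.147776i
  [-5]  conj(Y_{8,-5})(Ω₁) = +0.003049-0.002040i ; Y_{8,-5}(Ω₂) = +0.378220-0.173163i ; Δ = +0.000800-0.001299i
  [-4]  conj(Y_{8,-4})(Ω₁) = -0.053087-0.334078i ; Y_{8,-4}(Ω₂) = +0.049931+0.064650i ; Δ = +0.018948-0.020113i
  [-3]  conj(Y_{8,-3})(Ω₁) = +0.003793+0.001068i ; Y_{8,-3}(Ω₂) = +0.202683-0.248160i ; Δ = +0.001034-0.000725i
  [-2]  conj(Y_{8,-2})(Ω₁) = +0.209400-0.245302i ; Y_{8,-2}(Ω₂) = +0.238184+0.116995i ; Δ = +0.078575-0.033928i
  [-1]  conj(Y_{8,-1})(Ω₁) = +0.001699+0.003685i ; Y_{8,-1}(Ω₂) = +0.047663-0.205145i ; Δ = +0.000837-0.000173i
  [+0]  conj(Y_{8,0})(Ω₁) = +0.318011-0.000000i ; Y_{8,0}(Ω₂) = +0.300984+0.000000i ; Δ = +0.095716+0.000000i
  [+1]  conj(Y_{8,1})(Ω₁) = -0.001699+0.003685i ; Y_{8,1}(Ω₂) = -0.047663-0.205145i ; Δ = +0.000837+0.000173i
  [+2]  conj(Y_{8,2})(Ω₁) = +0.209400+0.245302i ; Y_{8,2}(Ω₂) = +0.238184-0.116995i ; Δ = +0.078575+0.033928i
  [+3]  conj(Y_{8,3})(Ω₁) = -0.003793+0.001068i ; Y_{8,3}(Ω₂) = -0.202683-0.248160i ; Δ = +0.001034+0.000725i
  [+4]  conj(Y_{8,4})(Ω₁) = -0.053087+0.334078i ; Y_{8,4}(Ω₂) = +0.049931-0.064650i ; Δ = +0.018948+0.020113i
  [+5]  conj(Y_{8,5})(Ω₁) = -0.003049-0.002040i ; Y_{8,5}(Ω₂) = -0.378220-0.173163i ; Δ = +0.000800+0.001299i
  [+6]  conj(Y_{8,6})(Ω₁) = -0.321085+0.196424i ; Y_{8,6}(Ω₂) = -0.083405+0.409217i ; Δ = -0.053600-0.147776i
  [+7]  conj(Y_{8,7})(Ω₁) = -0.000362-0.003079i ; Y_{8,7}(Ω₂) = +0.232629-0.006335i ; Δ = -0.000104-0.000714i
  [+8]  conj(Y_{8,8})(Ω₁) = -0.490035-0.159774i ; Y_{8,8}(Ω₂) = -0.018560-0.071050i ; Δ = -0.002257+0.037782i
Accumulated sum +0.184181+0.000000i; after 4π/(2l+1) scaling, +0.136146+0.000000i ⇒ P_8 = 0.136146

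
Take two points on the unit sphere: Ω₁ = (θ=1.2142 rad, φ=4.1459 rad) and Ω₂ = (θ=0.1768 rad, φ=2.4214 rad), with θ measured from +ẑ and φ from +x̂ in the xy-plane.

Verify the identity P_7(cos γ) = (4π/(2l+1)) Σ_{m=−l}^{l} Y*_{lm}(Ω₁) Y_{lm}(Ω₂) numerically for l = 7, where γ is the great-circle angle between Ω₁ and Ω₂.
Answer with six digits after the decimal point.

-0.193828

Addition theorem: P_7(cos γ) = (4π/15) Σ_m Y*_{lm}(Ω₁) Y_{lm}(Ω₂), m = −7…7:
  [-7]  conj(Y_{7,-7})(Ω₁) = -0.23282 - 0.21558j ; Y_{7,-7}(Ω₂) = -0.00000 + 0.00000j ; Δ = 0.00000 - 0.00000j
  [-6]  conj(Y_{7,-6})(Ω₁) = 0.42771 - 0.11256j ; Y_{7,-6}(Ω₂) = -0.00002 - 0.00005j ; Δ = -0.00001 - 0.00002j
  [-5]  conj(Y_{7,-5})(Ω₁) = -0.04713 + 0.14756j ; Y_{7,-5}(Ω₂) = 0.00064 + 0.00032j ; Δ = -0.00008 + 0.00008j
  [-4]  conj(Y_{7,-4})(Ω₁) = 0.17914 + 0.21479j ; Y_{7,-4}(Ω₂) = -0.00641 + 0.00171j ; Δ = -0.00152 - 0.00107j
  [-3]  conj(Y_{7,-3})(Ω₁) = -0.26357 + 0.03410j ; Y_{7,-3}(Ω₂) = 0.02455 - 0.03668j ; Δ = -0.00522 + 0.01051j
  [-2]  conj(Y_{7,-2})(Ω₁) = -0.07562 + 0.16154j ; Y_{7,-2}(Ω₂) = 0.02645 + 0.20168j ; Δ = -0.03458 - 0.01098j
  [-1]  conj(Y_{7,-1})(Ω₁) = -0.15666 - 0.24631j ; Y_{7,-1}(Ω₂) = -0.43389 - 0.38070j ; Δ = -0.02580 + 0.16651j
  [+0]  conj(Y_{7,0})(Ω₁) = -0.14609 + 0.00000j ; Y_{7,0}(Ω₂) = 0.66373 + 0.00000j ; Δ = -0.09696 + 0.00000j
  [+1]  conj(Y_{7,1})(Ω₁) = 0.15666 - 0.24631j ; Y_{7,1}(Ω₂) = 0.43389 - 0.38070j ; Δ = -0.02580 - 0.16651j
  [+2]  conj(Y_{7,2})(Ω₁) = -0.07562 - 0.16154j ; Y_{7,2}(Ω₂) = 0.02645 - 0.20168j ; Δ = -0.03458 + 0.01098j
  [+3]  conj(Y_{7,3})(Ω₁) = 0.26357 + 0.03410j ; Y_{7,3}(Ω₂) = -0.02455 - 0.03668j ; Δ = -0.00522 - 0.01051j
  [+4]  conj(Y_{7,4})(Ω₁) = 0.17914 - 0.21479j ; Y_{7,4}(Ω₂) = -0.00641 - 0.00171j ; Δ = -0.00152 + 0.00107j
  [+5]  conj(Y_{7,5})(Ω₁) = 0.04713 + 0.14756j ; Y_{7,5}(Ω₂) = -0.00064 + 0.00032j ; Δ = -0.00008 - 0.00008j
  [+6]  conj(Y_{7,6})(Ω₁) = 0.42771 + 0.11256j ; Y_{7,6}(Ω₂) = -0.00002 + 0.00005j ; Δ = -0.00001 + 0.00002j
  [+7]  conj(Y_{7,7})(Ω₁) = 0.23282 - 0.21558j ; Y_{7,7}(Ω₂) = 0.00000 + 0.00000j ; Δ = 0.00000 + 0.00000j
Accumulated sum -0.23137 + 0.00000j; after 4π/(2l+1) scaling, -0.19383 + 0.00000j ⇒ P_7 = -0.193828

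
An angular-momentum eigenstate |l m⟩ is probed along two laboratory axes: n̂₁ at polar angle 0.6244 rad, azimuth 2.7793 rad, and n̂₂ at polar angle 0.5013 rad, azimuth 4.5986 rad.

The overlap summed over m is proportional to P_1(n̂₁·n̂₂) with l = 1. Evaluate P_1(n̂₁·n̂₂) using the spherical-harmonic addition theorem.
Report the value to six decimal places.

0.642390

Term-by-term m-sum for l=1 (normalisation 4π/3 = 4.188790):
  term(m=-1) = (-0.008248, -0.032505)   from Y*(Ω₁)=(-0.188868, 0.071585), Y(Ω₂)=(-0.018852, 0.164959)
  term(m=+0) = (0.169855, 0.000000)   from Y*(Ω₁)=(0.396410, -0.000000), Y(Ω₂)=(0.428484, 0.000000)
  term(m=+1) = (-0.008248, 0.032505)   from Y*(Ω₁)=(0.188868, 0.071585), Y(Ω₂)=(0.018852, 0.164959)
Σ over m = (0.153359, 0.000000); ×(4π/3) → (0.642390, 0.000000). Real part: 0.642390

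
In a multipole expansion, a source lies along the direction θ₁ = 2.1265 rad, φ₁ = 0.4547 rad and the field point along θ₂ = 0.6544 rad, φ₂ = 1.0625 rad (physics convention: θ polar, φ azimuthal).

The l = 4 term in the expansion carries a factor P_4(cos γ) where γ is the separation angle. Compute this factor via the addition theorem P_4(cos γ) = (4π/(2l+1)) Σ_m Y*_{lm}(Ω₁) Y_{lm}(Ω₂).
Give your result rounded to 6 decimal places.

0.374868

Term-by-term m-sum for l=4 (normalisation 4π/9 = 1.396263):
  m=-4: Y*=-0.056579+0.223442i  Y=-0.027098+0.054366i  product -0.010615-0.009131i
  m=-3: Y*=-0.083084-0.396221i  Y=-0.223721+0.010278i  product +0.022660+0.087789i
  m=-2: Y*=+0.140592+0.180629i  Y=-0.222191-0.359008i  product +0.033609-0.090608i
  m=-1: Y*=+0.200363+0.097950i  Y=+0.156399-0.280726i  product +0.058834-0.040928i
  m=+0: Y*=-0.279085-0.000000i  Y=-0.213208+0.000000i  product +0.059503+0.000000i
  m=+1: Y*=-0.200363+0.097950i  Y=-0.156399-0.280726i  product +0.058834+0.040928i
  m=+2: Y*=+0.140592-0.180629i  Y=-0.222191+0.359008i  product +0.033609+0.090608i
  m=+3: Y*=+0.083084-0.396221i  Y=+0.223721+0.010278i  product +0.022660-0.087789i
  m=+4: Y*=-0.056579-0.223442i  Y=-0.027098-0.054366i  product -0.010615+0.009131i
Total Σ_m = +0.268480+0.000000i. Multiply by 1.396263: +0.374868+0.000000i. P_4(cos γ) = 0.374868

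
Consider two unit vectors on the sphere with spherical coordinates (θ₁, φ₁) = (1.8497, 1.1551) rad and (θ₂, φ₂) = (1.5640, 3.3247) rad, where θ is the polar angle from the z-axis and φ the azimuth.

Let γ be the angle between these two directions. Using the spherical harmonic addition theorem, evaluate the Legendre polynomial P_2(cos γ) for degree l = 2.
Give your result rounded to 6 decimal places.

-0.056533

Expand P_2 via completeness: Σ_{m} conj(Y_{2,m}) at Ω₁ times Y_{2,m} at Ω₂ —
  term(m=-2) = -0.050274+0.128402i   from Y*(Ω₁)=-0.240562+0.263775i, Y(Ω₂)=+0.360644-0.138312i
  term(m=-1) = +0.000605+0.000887i   from Y*(Ω₁)=-0.082569-0.187052i, Y(Ω₂)=-0.005163+0.000956i
  term(m=+0) = +0.076844+0.000000i   from Y*(Ω₁)=-0.243680-0.000000i, Y(Ω₂)=-0.315348+0.000000i
  term(m=+1) = +0.000605-0.000887i   from Y*(Ω₁)=+0.082569-0.187052i, Y(Ω₂)=+0.005163+0.000956i
  term(m=+2) = -0.050274-0.128402i   from Y*(Ω₁)=-0.240562-0.263775i, Y(Ω₂)=+0.360644+0.138312i
Accumulated sum -0.022494+0.000000i; after 4π/(2l+1) scaling, -0.056533+0.000000i ⇒ P_2 = -0.056533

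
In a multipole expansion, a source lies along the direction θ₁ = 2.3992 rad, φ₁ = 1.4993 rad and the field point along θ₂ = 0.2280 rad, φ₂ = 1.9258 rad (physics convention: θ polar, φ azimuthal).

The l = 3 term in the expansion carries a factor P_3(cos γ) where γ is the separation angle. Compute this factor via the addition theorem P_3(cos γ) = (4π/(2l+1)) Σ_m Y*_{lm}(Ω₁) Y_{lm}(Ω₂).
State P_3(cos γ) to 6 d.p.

Term-by-term m-sum for l=3 (normalisation 4π/7 = 1.795196):
  m=-3: Y*=-0.027440-0.125963i  Y=+0.004215+0.002334i  product +0.000178-0.000595i
  m=-2: Y*=+0.340668-0.049048i  Y=-0.038571+0.033153i  product -0.011514+0.013186i
  m=-1: Y*=+0.026764+0.373696i  Y=-0.095078-0.256477i  product +0.093300-0.042395i
  m=+0: Y*=+0.078434-0.000000i  Y=+0.634178+0.000000i  product +0.049741+0.000000i
  m=+1: Y*=-0.026764+0.373696i  Y=+0.095078-0.256477i  product +0.093300+0.042395i
  m=+2: Y*=+0.340668+0.049048i  Y=-0.038571-0.033153i  product -0.011514-0.013186i
  m=+3: Y*=+0.027440-0.125963i  Y=-0.004215+0.002334i  product +0.000178+0.000595i
Total Σ_m = +0.213670-0.000000i. Multiply by 1.795196: +0.383579-0.000000i. P_3(cos γ) = 0.383579

0.383579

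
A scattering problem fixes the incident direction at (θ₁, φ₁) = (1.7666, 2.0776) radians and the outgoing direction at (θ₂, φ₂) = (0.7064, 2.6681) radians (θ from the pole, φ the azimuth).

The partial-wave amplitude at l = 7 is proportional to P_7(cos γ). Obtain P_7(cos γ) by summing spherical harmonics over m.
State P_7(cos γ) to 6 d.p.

Expand P_7 via completeness: Σ_{m} conj(Y_{7,m}) at Ω₁ times Y_{7,m} at Ω₂ —
  term(m=-7) = -0.005802+0.008878i   from Y*(Ω₁)=-0.172549+0.401350i, Y(Ω₂)=+0.023915+0.004175i
  term(m=-6) = +0.031770-0.013485i   from Y*(Ω₁)=-0.322573+0.032616i, Y(Ω₂)=-0.101677+0.031523i
  term(m=-5) = +0.045840+0.008773i   from Y*(Ω₁)=+0.096612+0.138948i, Y(Ω₂)=+0.197192-0.192797i
  term(m=-4) = -0.105661-0.104441i   from Y*(Ω₁)=-0.146094+0.297546i, Y(Ω₂)=-0.142338+0.424997i
  term(m=-3) = -0.005649-0.027767i   from Y*(Ω₁)=+0.073691-0.003716i, Y(Ω₂)=-0.057510-0.379704i
  term(m=-2) = +0.004738-0.011533i   from Y*(Ω₁)=+0.170999+0.274460i, Y(Ω₂)=-0.022522-0.031294i
  term(m=-1) = +0.011815-0.007919i   from Y*(Ω₁)=+0.017516-0.031551i, Y(Ω₂)=+0.350771+0.179724i
  term(m=+0) = -0.027341+0.000000i   from Y*(Ω₁)=+0.319457-0.000000i, Y(Ω₂)=-0.085586+0.000000i
  term(m=+1) = +0.011815+0.007919i   from Y*(Ω₁)=-0.017516-0.031551i, Y(Ω₂)=-0.350771+0.179724i
  term(m=+2) = +0.004738+0.011533i   from Y*(Ω₁)=+0.170999-0.274460i, Y(Ω₂)=-0.022522+0.031294i
  term(m=+3) = -0.005649+0.027767i   from Y*(Ω₁)=-0.073691-0.003716i, Y(Ω₂)=+0.057510-0.379704i
  term(m=+4) = -0.105661+0.104441i   from Y*(Ω₁)=-0.146094-0.297546i, Y(Ω₂)=-0.142338-0.424997i
  term(m=+5) = +0.045840-0.008773i   from Y*(Ω₁)=-0.096612+0.138948i, Y(Ω₂)=-0.197192-0.192797i
  term(m=+6) = +0.031770+0.013485i   from Y*(Ω₁)=-0.322573-0.032616i, Y(Ω₂)=-0.101677-0.031523i
  term(m=+7) = -0.005802-0.008878i   from Y*(Ω₁)=+0.172549+0.401350i, Y(Ω₂)=-0.023915+0.004175i
Σ over m = -0.073241-0.000000i; ×(4π/15) → -0.061359-0.000000i. Real part: -0.061359

-0.061359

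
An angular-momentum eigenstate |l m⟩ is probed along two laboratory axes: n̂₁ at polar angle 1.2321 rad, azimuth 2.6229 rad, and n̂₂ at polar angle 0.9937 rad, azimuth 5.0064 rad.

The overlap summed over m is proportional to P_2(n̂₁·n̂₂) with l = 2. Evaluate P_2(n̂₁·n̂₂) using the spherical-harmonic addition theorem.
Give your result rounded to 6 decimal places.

-0.268681

Addition theorem: P_2(cos γ) = (4π/5) Σ_m Y*_{lm}(Ω₁) Y_{lm}(Ω₂), m = −2…2:
  term(m=-2) = 0.00509 + 0.09309j   from Y*(Ω₁)=0.17473 - 0.29589j, Y(Ω₂)=-0.22573 + 0.15049j
  term(m=-1) = -0.06210 - 0.05880j   from Y*(Ω₁)=-0.21026 + 0.12002j, Y(Ω₂)=0.10237 + 0.33808j
  term(m=+0) = 0.00712 + 0.00000j   from Y*(Ω₁)=-0.21094 + 0.00000j, Y(Ω₂)=-0.03374 + 0.00000j
  term(m=+1) = -0.06210 + 0.05880j   from Y*(Ω₁)=0.21026 + 0.12002j, Y(Ω₂)=-0.10237 + 0.33808j
  term(m=+2) = 0.00509 - 0.09309j   from Y*(Ω₁)=0.17473 + 0.29589j, Y(Ω₂)=-0.22573 - 0.15049j
Accumulated sum -0.10690 + 0.00000j; after 4π/(2l+1) scaling, -0.26868 + 0.00000j ⇒ P_2 = -0.268681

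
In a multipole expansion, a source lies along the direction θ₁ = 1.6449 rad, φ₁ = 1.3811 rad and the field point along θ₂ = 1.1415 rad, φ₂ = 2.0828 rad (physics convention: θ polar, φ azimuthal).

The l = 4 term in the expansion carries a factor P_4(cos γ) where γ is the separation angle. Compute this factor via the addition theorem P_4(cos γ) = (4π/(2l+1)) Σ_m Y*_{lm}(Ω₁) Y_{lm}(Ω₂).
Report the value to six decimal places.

-0.428193

Expand P_4 via completeness: Σ_{m} conj(Y_{4,m}) at Ω₁ times Y_{4,m} at Ω₂ —
  term(m=-4) = (-0.125043, -0.043501)   from Y*(Ω₁)=(0.317623, -0.301152), Y(Ω₂)=(-0.138932, -0.268685)
  term(m=-3) = (0.018330, 0.030978)   from Y*(Ω₁)=(0.049526, 0.077422), Y(Ω₂)=(0.391403, 0.013621)
  term(m=-2) = (-0.003136, 0.018560)   from Y*(Ω₁)=(0.297175, -0.118486), Y(Ω₂)=(-0.030592, 0.050258)
  term(m=-1) = (-0.025283, 0.021369)   from Y*(Ω₁)=(0.019506, 0.101592), Y(Ω₂)=(0.156777, 0.278966)
  term(m=+0) = (-0.036407, 0.000000)   from Y*(Ω₁)=(0.300073, -0.000000), Y(Ω₂)=(-0.121328, 0.000000)
  term(m=+1) = (-0.025283, -0.021369)   from Y*(Ω₁)=(-0.019506, 0.101592), Y(Ω₂)=(-0.156777, 0.278966)
  term(m=+2) = (-0.003136, -0.018560)   from Y*(Ω₁)=(0.297175, 0.118486), Y(Ω₂)=(-0.030592, -0.050258)
  term(m=+3) = (0.018330, -0.030978)   from Y*(Ω₁)=(-0.049526, 0.077422), Y(Ω₂)=(-0.391403, 0.013621)
  term(m=+4) = (-0.125043, 0.043501)   from Y*(Ω₁)=(0.317623, 0.301152), Y(Ω₂)=(-0.138932, 0.268685)
Accumulated sum (-0.306670, 0.000000); after 4π/(2l+1) scaling, (-0.428193, 0.000000) ⇒ P_4 = -0.428193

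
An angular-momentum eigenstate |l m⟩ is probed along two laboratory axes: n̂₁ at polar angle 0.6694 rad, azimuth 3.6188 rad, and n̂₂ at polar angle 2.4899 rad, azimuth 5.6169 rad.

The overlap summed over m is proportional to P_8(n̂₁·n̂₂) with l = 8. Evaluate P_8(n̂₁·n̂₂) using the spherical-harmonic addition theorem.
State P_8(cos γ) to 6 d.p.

Expand P_8 via completeness: Σ_{m} conj(Y_{8,m}) at Ω₁ times Y_{8,m} at Ω₂ —
  m=-8: Y*=(-0.008837, -0.007089)  Y=(0.005469, -0.007695)  product (-0.000103, 0.000029)
  m=-7: Y*=(0.056141, 0.011314)  Y=(0.002394, 0.049442)  product (-0.000425, 0.002803)
  m=-6: Y*=(-0.169919, 0.048557)  Y=(-0.104177, -0.120061)  product (0.023531, 0.015342)
  m=-5: Y*=(0.265780, -0.250372)  Y=(0.337803, 0.064908)  product (0.106032, -0.067325)
  m=-4: Y*=(-0.159547, 0.453872)  Y=(-0.428699, 0.221256)  product (-0.032024, -0.229875)
  m=-3: Y*=(-0.039955, -0.285231)  Y=(0.138184, -0.302853)  product (-0.091904, -0.027314)
  m=-2: Y*=(-0.109770, -0.154942)  Y=(-0.032496, -0.133817)  product (-0.017167, 0.019724)
  m=-1: Y*=(0.350334, 0.181146)  Y=(0.321946, 0.253122)  product (0.066937, 0.146996)
  m=+0: Y*=(0.069749, -0.000000)  Y=(0.009248, 0.000000)  product (0.000645, 0.000000)
  m=+1: Y*=(-0.350334, 0.181146)  Y=(-0.321946, 0.253122)  product (0.066937, -0.146996)
  m=+2: Y*=(-0.109770, 0.154942)  Y=(-0.032496, 0.133817)  product (-0.017167, -0.019724)
  m=+3: Y*=(0.039955, -0.285231)  Y=(-0.138184, -0.302853)  product (-0.091904, 0.027314)
  m=+4: Y*=(-0.159547, -0.453872)  Y=(-0.428699, -0.221256)  product (-0.032024, 0.229875)
  m=+5: Y*=(-0.265780, -0.250372)  Y=(-0.337803, 0.064908)  product (0.106032, 0.067325)
  m=+6: Y*=(-0.169919, -0.048557)  Y=(-0.104177, 0.120061)  product (0.023531, -0.015342)
  m=+7: Y*=(-0.056141, 0.011314)  Y=(-0.002394, 0.049442)  product (-0.000425, -0.002803)
  m=+8: Y*=(-0.008837, 0.007089)  Y=(0.005469, 0.007695)  product (-0.000103, -0.000029)
Accumulated sum (0.110401, 0.000000); after 4π/(2l+1) scaling, (0.081608, 0.000000) ⇒ P_8 = 0.081608

0.081608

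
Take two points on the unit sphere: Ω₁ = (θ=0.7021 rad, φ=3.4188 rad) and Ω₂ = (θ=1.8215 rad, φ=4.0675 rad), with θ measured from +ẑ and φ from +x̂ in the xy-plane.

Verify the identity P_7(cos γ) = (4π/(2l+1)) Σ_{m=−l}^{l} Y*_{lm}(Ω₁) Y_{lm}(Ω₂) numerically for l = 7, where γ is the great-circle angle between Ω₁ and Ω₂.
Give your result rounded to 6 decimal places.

Addition theorem: P_7(cos γ) = (4π/15) Σ_m Y*_{lm}(Ω₁) Y_{lm}(Ω₂), m = −7…7:
  m=-7: (0.008466, -0.021849) × (-0.392523, 0.078819) = (-0.001601, 0.009243)  (running Σ = (-0.001601, 0.009243))
  m=-6: (-0.009568, 0.103203) × (-0.286446, -0.255182) = (0.029076, -0.027120)  (running Σ = (0.027475, -0.017877))
  m=-5: (-0.049816, -0.266549) × (-0.005179, 0.062363) = (0.016881, -0.001726)  (running Σ = (0.044356, -0.019603))
  m=-4: (0.198876, 0.399429) × (-0.298469, 0.187973) = (-0.134440, -0.081834)  (running Σ = (-0.090084, -0.101437))
  m=-3: (-0.263345, -0.288890) × (-0.048913, -0.018627) = (0.007500, 0.019036)  (running Σ = (-0.082584, -0.082401))
  m=-2: (-0.022484, -0.013922) × (0.088613, 0.306982) = (0.002281, -0.008136)  (running Σ = (-0.080303, -0.090537))
  m=-1: (0.378158, 0.107598) × (-0.057048, 0.075844) = (-0.029734, 0.022543)  (running Σ = (-0.110037, -0.067994))
  m=0: (-0.098254, -0.000000) × (0.307262, 0.000000) = (-0.030190, -0.000000)  (running Σ = (-0.140227, -0.067994))
  m=1: (-0.378158, 0.107598) × (0.057048, 0.075844) = (-0.029734, -0.022543)  (running Σ = (-0.169960, -0.090537))
  m=2: (-0.022484, 0.013922) × (0.088613, -0.306982) = (0.002281, 0.008136)  (running Σ = (-0.167679, -0.082401))
  m=3: (0.263345, -0.288890) × (0.048913, -0.018627) = (0.007500, -0.019036)  (running Σ = (-0.160179, -0.101437))
  m=4: (0.198876, -0.399429) × (-0.298469, -0.187973) = (-0.134440, 0.081834)  (running Σ = (-0.294619, -0.019603))
  m=5: (0.049816, -0.266549) × (0.005179, 0.062363) = (0.016881, 0.001726)  (running Σ = (-0.277739, -0.017877))
  m=6: (-0.009568, -0.103203) × (-0.286446, 0.255182) = (0.029076, 0.027120)  (running Σ = (-0.248662, 0.009243))
  m=7: (-0.008466, -0.021849) × (0.392523, 0.078819) = (-0.001601, -0.009243)  (running Σ = (-0.250263, 0.000000))
Total Σ_m = (-0.250263, 0.000000). Multiply by 0.837758: (-0.209660, 0.000000). P_7(cos γ) = -0.209660

-0.209660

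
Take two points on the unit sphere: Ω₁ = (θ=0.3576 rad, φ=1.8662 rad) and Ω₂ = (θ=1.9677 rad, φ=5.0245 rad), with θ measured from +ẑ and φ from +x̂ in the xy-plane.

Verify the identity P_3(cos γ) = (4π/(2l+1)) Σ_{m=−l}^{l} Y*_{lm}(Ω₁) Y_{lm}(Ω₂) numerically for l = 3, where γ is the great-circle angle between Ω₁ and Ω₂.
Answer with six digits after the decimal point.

Term-by-term m-sum for l=3 (normalisation 4π/7 = 1.795196):
  term(m=-3) = -0.005849+0.000293i   from Y*(Ω₁)=+0.013861-0.011314i, Y(Ω₂)=-0.263596-0.194000i
  term(m=-2) = -0.039391+0.001317i   from Y*(Ω₁)=-0.097410-0.065335i, Y(Ω₂)=+0.272659-0.196397i
  term(m=-1) = +0.028873-0.000482i   from Y*(Ω₁)=-0.111556+0.366591i, Y(Ω₂)=-0.023141-0.071720i
  term(m=+0) = +0.157617+0.000000i   from Y*(Ω₁)=+0.484994-0.000000i, Y(Ω₂)=+0.324987+0.000000i
  term(m=+1) = +0.028873+0.000482i   from Y*(Ω₁)=+0.111556+0.366591i, Y(Ω₂)=+0.023141-0.071720i
  term(m=+2) = -0.039391-0.001317i   from Y*(Ω₁)=-0.097410+0.065335i, Y(Ω₂)=+0.272659+0.196397i
  term(m=+3) = -0.005849-0.000293i   from Y*(Ω₁)=-0.013861-0.011314i, Y(Ω₂)=+0.263596-0.194000i
Σ over m = +0.124883+0.000000i; ×(4π/7) → +0.224190+0.000000i. Real part: 0.224190

0.224190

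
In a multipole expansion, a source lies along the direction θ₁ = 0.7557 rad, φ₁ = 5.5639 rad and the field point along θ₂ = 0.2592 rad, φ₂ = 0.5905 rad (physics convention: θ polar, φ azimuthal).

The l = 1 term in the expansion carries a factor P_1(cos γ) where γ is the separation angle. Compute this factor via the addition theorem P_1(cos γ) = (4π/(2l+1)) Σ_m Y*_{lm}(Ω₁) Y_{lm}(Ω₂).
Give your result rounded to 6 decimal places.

0.748840

Term-by-term m-sum for l=1 (normalisation 4π/3 = 4.188790):
  term(m=-1) = (0.005414, -0.020271)   from Y*(Ω₁)=(0.178244, -0.156107), Y(Ω₂)=(0.073557, -0.049304)
  term(m=+0) = (0.167943, 0.000000)   from Y*(Ω₁)=(0.355601, -0.000000), Y(Ω₂)=(0.472281, 0.000000)
  term(m=+1) = (0.005414, 0.020271)   from Y*(Ω₁)=(-0.178244, -0.156107), Y(Ω₂)=(-0.073557, -0.049304)
Total Σ_m = (0.178772, 0.000000). Multiply by 4.188790: (0.748840, 0.000000). P_1(cos γ) = 0.748840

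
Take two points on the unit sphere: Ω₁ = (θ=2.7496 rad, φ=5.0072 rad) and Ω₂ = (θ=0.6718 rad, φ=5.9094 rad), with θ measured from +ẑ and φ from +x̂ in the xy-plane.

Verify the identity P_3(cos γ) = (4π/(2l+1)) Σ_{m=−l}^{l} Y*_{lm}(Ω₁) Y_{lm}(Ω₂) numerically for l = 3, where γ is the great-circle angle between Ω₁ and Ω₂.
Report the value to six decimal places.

Addition theorem: P_3(cos γ) = (4π/7) Σ_m Y*_{lm}(Ω₁) Y_{lm}(Ω₂), m = −3…3:
  m=-3: -0.017995+0.014742i × +0.043704+0.090603i = -0.002122-0.000986i  (running Σ = -0.002122-0.000986i)
  m=-2: +0.114568+0.076647i × +0.227238+0.210666i = +0.009887+0.041553i  (running Σ = +0.007765+0.040567i)
  m=-1: +0.117317-0.386343i × +0.386334+0.151529i = +0.103866-0.131480i  (running Σ = +0.111631-0.090914i)
  m=0: -0.438077-0.000000i × +0.018436+0.000000i = -0.008076-0.000000i  (running Σ = +0.103555-0.090914i)
  m=1: -0.117317-0.386343i × -0.386334+0.151529i = +0.103866+0.131480i  (running Σ = +0.207420+0.040567i)
  m=2: +0.114568-0.076647i × +0.227238-0.210666i = +0.009887-0.041553i  (running Σ = +0.217308-0.000986i)
  m=3: +0.017995+0.014742i × -0.043704+0.090603i = -0.002122+0.000986i  (running Σ = +0.215186+0.000000i)
Σ over m = +0.215186+0.000000i; ×(4π/7) → +0.386300+0.000000i. Real part: 0.386300

0.386300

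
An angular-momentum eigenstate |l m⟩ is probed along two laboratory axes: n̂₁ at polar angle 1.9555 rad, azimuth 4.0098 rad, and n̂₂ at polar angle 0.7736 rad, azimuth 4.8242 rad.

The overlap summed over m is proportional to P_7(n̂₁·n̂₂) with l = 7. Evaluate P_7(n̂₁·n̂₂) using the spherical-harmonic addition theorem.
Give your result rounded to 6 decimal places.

Summing Y*_{l m}(θ₁,φ₁)·Y_{l m}(θ₂,φ₂) over m ∈ [−7, 7]; prefactor 4π/(2·7+1) = 0.837758:
  term(m=-7) = (0.009980, 0.006573)   from Y*(Ω₁)=(-0.287746, 0.060049), Y(Ω₂)=(-0.028669, -0.028825)
  term(m=-6) = (-0.012008, -0.068307)   from Y*(Ω₁)=(-0.212259, 0.391458), Y(Ω₂)=(-0.121994, 0.096822)
  term(m=-5) = (-0.043058, 0.057784)   from Y*(Ω₁)=(0.075696, 0.194383), Y(Ω₂)=(0.183223, 0.292860)
  term(m=-4) = (-0.107919, 0.012576)   from Y*(Ω₁)=(-0.224750, -0.077293), Y(Ω₂)=(0.412181, -0.197707)
  term(m=-3) = (0.058822, 0.049384)   from Y*(Ω₁)=(-0.261853, 0.155886), Y(Ω₂)=(-0.082962, -0.237983)
  term(m=-2) = (-0.001439, -0.024779)   from Y*(Ω₁)=(0.019497, -0.116642), Y(Ω₂)=(0.204654, -0.046544)
  term(m=-1) = (-0.078777, 0.083484)   from Y*(Ω₁)=(-0.206331, -0.243681), Y(Ω₂)=(-0.040111, -0.357242)
  term(m=+0) = (0.008788, 0.000000)   from Y*(Ω₁)=(0.081578, -0.000000), Y(Ω₂)=(0.107727, 0.000000)
  term(m=+1) = (-0.078777, -0.083484)   from Y*(Ω₁)=(0.206331, -0.243681), Y(Ω₂)=(0.040111, -0.357242)
  term(m=+2) = (-0.001439, 0.024779)   from Y*(Ω₁)=(0.019497, 0.116642), Y(Ω₂)=(0.204654, 0.046544)
  term(m=+3) = (0.058822, -0.049384)   from Y*(Ω₁)=(0.261853, 0.155886), Y(Ω₂)=(0.082962, -0.237983)
  term(m=+4) = (-0.107919, -0.012576)   from Y*(Ω₁)=(-0.224750, 0.077293), Y(Ω₂)=(0.412181, 0.197707)
  term(m=+5) = (-0.043058, -0.057784)   from Y*(Ω₁)=(-0.075696, 0.194383), Y(Ω₂)=(-0.183223, 0.292860)
  term(m=+6) = (-0.012008, 0.068307)   from Y*(Ω₁)=(-0.212259, -0.391458), Y(Ω₂)=(-0.121994, -0.096822)
  term(m=+7) = (0.009980, -0.006573)   from Y*(Ω₁)=(0.287746, 0.060049), Y(Ω₂)=(0.028669, -0.028825)
Total Σ_m = (-0.340008, -0.000000). Multiply by 0.837758: (-0.284845, -0.000000). P_7(cos γ) = -0.284845

-0.284845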